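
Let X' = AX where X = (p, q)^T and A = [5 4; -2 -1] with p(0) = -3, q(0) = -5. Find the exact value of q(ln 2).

A = [[5,4],[-2,-1]]; eigenvalues λ = 3, 1.
Eigenvectors: (-2,1) for λ=3, (-1,1) for λ=1.
From the initial condition, c_1 = 8, c_2 = -13.
q(ln 2) = (8)(2^3)(1) + (-13)(2^1)(1) = 38.

38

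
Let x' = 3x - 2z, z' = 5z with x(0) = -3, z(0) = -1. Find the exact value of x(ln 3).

135

A = [[3,-2],[0,5]]; eigenvalues λ = 3, 5.
Eigenvectors: (-1,0) for λ=3, (-1,1) for λ=5.
From the initial condition, c_1 = 4, c_2 = -1.
x(ln 3) = (4)(3^3)(-1) + (-1)(3^5)(-1) = 135.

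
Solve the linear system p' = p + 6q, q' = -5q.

p(t) = C_1e^(-5t) + C_2e^(t), q(t) = -C_1e^(-5t)

Coefficient matrix A = [[1, 6], [0, -5]].
Characteristic polynomial det(A - λI) = λ^2 + 4λ - 5 = 0.
Eigenvalues λ = -5, 1.
For λ=-5: (A-λI) row 1 is [6, 6], so an eigenvector is (1, -1).
For λ=1: (A-λI) row 1 is [0, 6], so an eigenvector is (1, 0).
General solution: C_1e^(-5t)(1,-1) + C_2e^(t)(1,0).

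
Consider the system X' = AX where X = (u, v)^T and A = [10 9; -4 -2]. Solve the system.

u(t) = -3c_1e^(4t) - 3c_2te^(4t) - 2c_2e^(4t), v(t) = 2c_1e^(4t) + 2c_2te^(4t) + c_2e^(4t)

Coefficient matrix A = [[10, 9], [-4, -2]].
Characteristic polynomial det(A - λI) = λ^2 - 8λ + 16 = 0.
Single eigenvalue λ = 4 with algebraic multiplicity 2.
Eigenvector v = (-3,2); generalized eigenvector w with (A-λI)w=v is (-2,1).
General solution: e^(4t)[c_1·v + c_2·(t·v + w)].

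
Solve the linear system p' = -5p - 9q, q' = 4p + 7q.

p(t) = -3C_1e^(t) - 3C_2te^(t) - C_2e^(t), q(t) = 2C_1e^(t) + 2C_2te^(t) + C_2e^(t)

Coefficient matrix A = [[-5, -9], [4, 7]].
Characteristic polynomial det(A - λI) = λ^2 - 2λ + 1 = 0.
Single eigenvalue λ = 1 with algebraic multiplicity 2.
Eigenvector v = (-3,2); generalized eigenvector w with (A-λI)w=v is (-1,1).
General solution: e^(t)[C_1·v + C_2·(t·v + w)].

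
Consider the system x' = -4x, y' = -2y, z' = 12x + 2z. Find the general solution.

Coefficient matrix A = [[-4, 0, 0], [0, -2, 0], [12, 0, 2]].
det(A - λI) = 0 gives eigenvalues λ = -4, -2, 2.
For λ=-4: eigenvector (1,0,-2).
For λ=-2: eigenvector (0,1,0).
For λ=2: eigenvector (0,0,1).
General solution: C_1e^(-4t)(1,0,-2) + C_2e^(-2t)(0,1,0) + C_3e^(2t)(0,0,1).

x(t) = C_1e^(-4t), y(t) = C_2e^(-2t), z(t) = -2C_1e^(-4t) + C_3e^(2t)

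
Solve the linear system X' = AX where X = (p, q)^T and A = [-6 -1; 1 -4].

p(t) = C_1e^(-5t) + C_2te^(-5t), q(t) = -C_1e^(-5t) - C_2te^(-5t) - C_2e^(-5t)

Coefficient matrix A = [[-6, -1], [1, -4]].
Characteristic polynomial det(A - λI) = λ^2 + 10λ + 25 = 0.
Single eigenvalue λ = -5 with algebraic multiplicity 2.
Eigenvector v = (1,-1); generalized eigenvector w with (A-λI)w=v is (0,-1).
General solution: e^(-5t)[C_1·v + C_2·(t·v + w)].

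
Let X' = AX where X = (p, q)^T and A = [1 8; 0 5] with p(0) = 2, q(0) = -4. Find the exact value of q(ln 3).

-972

A = [[1,8],[0,5]]; eigenvalues λ = 1, 5.
Eigenvectors: (-1,0) for λ=1, (2,1) for λ=5.
From the initial condition, c_1 = -10, c_2 = -4.
q(ln 3) = (-10)(3^1)(0) + (-4)(3^5)(1) = -972.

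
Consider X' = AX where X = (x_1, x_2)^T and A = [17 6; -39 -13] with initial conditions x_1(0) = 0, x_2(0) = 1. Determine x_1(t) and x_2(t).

Coefficient matrix A = [[17, 6], [-39, -13]].
Characteristic polynomial det(A - λI) = λ^2 - 4λ + 13 = 0.
Eigenvalues λ = 2 ± 3i (complex conjugate pair).
For λ=2+3i: an eigenvector is (-1,2) - i(-1,3) = (-1 + i, 2 - 3i).
A real fundamental pair from Re and Im of e^((2+3i)t)v: X_1 = e^(2t)(cos(3t)·(-1,2) + sin(3t)·(-1,3)), X_2 = e^(2t)(sin(3t)·(-1,2) - cos(3t)·(-1,3)).
General solution: c_1X_1 + c_2X_2.
Applying x_1(0)=0, x_2(0)=1 gives c_1=-1, c_2=-1.

x_1(t) = 2e^(2t)sin(3t), x_2(t) = -5e^(2t)sin(3t) + e^(2t)cos(3t)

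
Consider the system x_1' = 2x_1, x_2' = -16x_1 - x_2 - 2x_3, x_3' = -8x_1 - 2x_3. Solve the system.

x_1(t) = K_1e^(2t), x_2(t) = -4K_1e^(2t) - 2K_2e^(-2t) - K_3e^(-t), x_3(t) = -2K_1e^(2t) - K_2e^(-2t)

Coefficient matrix A = [[2, 0, 0], [-16, -1, -2], [-8, 0, -2]].
det(A - λI) = 0 gives eigenvalues λ = 2, -2, -1.
For λ=2: eigenvector (1,-4,-2).
For λ=-2: eigenvector (0,-2,-1).
For λ=-1: eigenvector (0,-1,0).
General solution: K_1e^(2t)(1,-4,-2) + K_2e^(-2t)(0,-2,-1) + K_3e^(-t)(0,-1,0).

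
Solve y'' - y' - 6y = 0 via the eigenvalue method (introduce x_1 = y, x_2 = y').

y(t) = K_1e^(-2t) + K_2e^(3t)

Let x_1 = y, x_2 = y'. Then x_1' = x_2 and x_2' = 6x_1 + x_2.
A = [[0,1],[6,1]]; det(A-λI) = λ^2 - λ - 6.
Eigenvalues λ = -2, 3 with eigenvectors (1,-2), (1,3).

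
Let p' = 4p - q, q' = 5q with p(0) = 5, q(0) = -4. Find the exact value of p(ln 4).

A = [[4,-1],[0,5]]; eigenvalues λ = 4, 5.
Eigenvectors: (-1,0) for λ=4, (-1,1) for λ=5.
From the initial condition, c_1 = -1, c_2 = -4.
p(ln 4) = (-1)(4^4)(-1) + (-4)(4^5)(-1) = 4352.

4352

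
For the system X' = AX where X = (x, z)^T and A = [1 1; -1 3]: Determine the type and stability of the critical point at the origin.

unstable improper node

A = [[1,1],[-1,3]]; det(A-λI) = λ^2 - 4λ + 4.
repeated λ = 2 with a single eigenvector.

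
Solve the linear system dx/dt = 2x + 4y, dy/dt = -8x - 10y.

Coefficient matrix A = [[2, 4], [-8, -10]].
Characteristic polynomial det(A - λI) = λ^2 + 8λ + 12 = 0.
Eigenvalues λ = -2, -6.
For λ=-2: (A-λI) row 1 is [4, 4], so an eigenvector is (-1, 1).
For λ=-6: (A-λI) row 1 is [8, 4], so an eigenvector is (-1, 2).
General solution: K_1e^(-2t)(-1,1) + K_2e^(-6t)(-1,2).

x(t) = -K_1e^(-2t) - K_2e^(-6t), y(t) = K_1e^(-2t) + 2K_2e^(-6t)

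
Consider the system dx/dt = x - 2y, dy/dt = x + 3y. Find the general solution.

x(t) = C_1e^(2t)sin(t) + C_1e^(2t)cos(t) + C_2e^(2t)sin(t) - C_2e^(2t)cos(t), y(t) = -C_1e^(2t)cos(t) - C_2e^(2t)sin(t)

Coefficient matrix A = [[1, -2], [1, 3]].
Characteristic polynomial det(A - λI) = λ^2 - 4λ + 5 = 0.
Eigenvalues λ = 2 ± i (complex conjugate pair).
For λ=2+i: an eigenvector is (1,-1) - i(1,0) = (1 - i, -1).
A real fundamental pair from Re and Im of e^((2+i)t)v: X_1 = e^(2t)(cos(t)·(1,-1) + sin(t)·(1,0)), X_2 = e^(2t)(sin(t)·(1,-1) - cos(t)·(1,0)).
General solution: C_1X_1 + C_2X_2.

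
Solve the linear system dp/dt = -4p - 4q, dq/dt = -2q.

p(t) = K_1e^(-4t) + 2K_2e^(-2t), q(t) = -K_2e^(-2t)

Coefficient matrix A = [[-4, -4], [0, -2]].
Characteristic polynomial det(A - λI) = λ^2 + 6λ + 8 = 0.
Eigenvalues λ = -4, -2.
For λ=-4: (A-λI) row 1 is [0, -4], so an eigenvector is (1, 0).
For λ=-2: (A-λI) row 1 is [-2, -4], so an eigenvector is (2, -1).
General solution: K_1e^(-4t)(1,0) + K_2e^(-2t)(2,-1).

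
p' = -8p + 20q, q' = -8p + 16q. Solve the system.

p(t) = -K_1e^(4t)sin(4t) + 2K_1e^(4t)cos(4t) + 2K_2e^(4t)sin(4t) + K_2e^(4t)cos(4t), q(t) = -K_1e^(4t)sin(4t) + K_1e^(4t)cos(4t) + K_2e^(4t)sin(4t) + K_2e^(4t)cos(4t)

Coefficient matrix A = [[-8, 20], [-8, 16]].
Characteristic polynomial det(A - λI) = λ^2 - 8λ + 32 = 0.
Eigenvalues λ = 4 ± 4i (complex conjugate pair).
For λ=4+4i: an eigenvector is (2,1) - i(-1,-1) = (2 + i, 1 + i).
A real fundamental pair from Re and Im of e^((4+4i)t)v: X_1 = e^(4t)(cos(4t)·(2,1) + sin(4t)·(-1,-1)), X_2 = e^(4t)(sin(4t)·(2,1) - cos(4t)·(-1,-1)).
General solution: K_1X_1 + K_2X_2.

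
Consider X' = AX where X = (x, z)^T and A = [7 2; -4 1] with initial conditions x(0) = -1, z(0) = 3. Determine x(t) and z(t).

x(t) = e^(5t) - 2e^(3t), z(t) = -e^(5t) + 4e^(3t)

Coefficient matrix A = [[7, 2], [-4, 1]].
Characteristic polynomial det(A - λI) = λ^2 - 8λ + 15 = 0.
Eigenvalues λ = 3, 5.
For λ=3: (A-λI) row 1 is [4, 2], so an eigenvector is (1, -2).
For λ=5: (A-λI) row 1 is [2, 2], so an eigenvector is (-1, 1).
General solution: K_1e^(3t)(1,-2) + K_2e^(5t)(-1,1).
Applying x(0)=-1, z(0)=3 gives K_1=-2, K_2=-1.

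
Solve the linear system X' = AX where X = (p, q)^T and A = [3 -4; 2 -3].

p(t) = -C_1e^(-t) - 2C_2e^(t), q(t) = -C_1e^(-t) - C_2e^(t)

Coefficient matrix A = [[3, -4], [2, -3]].
Characteristic polynomial det(A - λI) = λ^2 - 1 = 0.
Eigenvalues λ = -1, 1.
For λ=-1: (A-λI) row 1 is [4, -4], so an eigenvector is (-1, -1).
For λ=1: (A-λI) row 1 is [2, -4], so an eigenvector is (-2, -1).
General solution: C_1e^(-t)(-1,-1) + C_2e^(t)(-2,-1).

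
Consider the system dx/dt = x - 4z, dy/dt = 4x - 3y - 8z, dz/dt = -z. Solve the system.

x(t) = c_1e^(t) + 2c_3e^(-t), y(t) = c_1e^(t) + c_2e^(-3t), z(t) = c_3e^(-t)

Coefficient matrix A = [[1, 0, -4], [4, -3, -8], [0, 0, -1]].
det(A - λI) = 0 gives eigenvalues λ = 1, -3, -1.
For λ=1: eigenvector (1,1,0).
For λ=-3: eigenvector (0,1,0).
For λ=-1: eigenvector (2,0,1).
General solution: c_1e^(t)(1,1,0) + c_2e^(-3t)(0,1,0) + c_3e^(-t)(2,0,1).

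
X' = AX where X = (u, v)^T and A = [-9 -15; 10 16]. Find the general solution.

Coefficient matrix A = [[-9, -15], [10, 16]].
Characteristic polynomial det(A - λI) = λ^2 - 7λ + 6 = 0.
Eigenvalues λ = 6, 1.
For λ=6: (A-λI) row 1 is [-15, -15], so an eigenvector is (-1, 1).
For λ=1: (A-λI) row 1 is [-10, -15], so an eigenvector is (-3, 2).
General solution: K_1e^(6t)(-1,1) + K_2e^(t)(-3,2).

u(t) = -K_1e^(6t) - 3K_2e^(t), v(t) = K_1e^(6t) + 2K_2e^(t)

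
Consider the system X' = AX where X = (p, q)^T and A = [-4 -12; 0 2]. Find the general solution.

p(t) = c_1e^(-4t) - 2c_2e^(2t), q(t) = c_2e^(2t)

Coefficient matrix A = [[-4, -12], [0, 2]].
Characteristic polynomial det(A - λI) = λ^2 + 2λ - 8 = 0.
Eigenvalues λ = -4, 2.
For λ=-4: (A-λI) row 1 is [0, -12], so an eigenvector is (1, 0).
For λ=2: (A-λI) row 1 is [-6, -12], so an eigenvector is (-2, 1).
General solution: c_1e^(-4t)(1,0) + c_2e^(2t)(-2,1).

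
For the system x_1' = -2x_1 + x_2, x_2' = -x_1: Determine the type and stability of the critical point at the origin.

stable improper node

A = [[-2,1],[-1,0]]; det(A-λI) = λ^2 + 2λ + 1.
repeated λ = -1 with a single eigenvector.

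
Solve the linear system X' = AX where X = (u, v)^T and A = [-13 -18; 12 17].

u(t) = -K_1e^(5t) - 3K_2e^(-t), v(t) = K_1e^(5t) + 2K_2e^(-t)

Coefficient matrix A = [[-13, -18], [12, 17]].
Characteristic polynomial det(A - λI) = λ^2 - 4λ - 5 = 0.
Eigenvalues λ = 5, -1.
For λ=5: (A-λI) row 1 is [-18, -18], so an eigenvector is (-1, 1).
For λ=-1: (A-λI) row 1 is [-12, -18], so an eigenvector is (-3, 2).
General solution: K_1e^(5t)(-1,1) + K_2e^(-t)(-3,2).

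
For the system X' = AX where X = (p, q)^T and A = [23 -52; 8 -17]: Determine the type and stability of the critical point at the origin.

unstable spiral

A = [[23,-52],[8,-17]]; det(A-λI) = λ^2 - 6λ + 25.
λ = 3 ± 4i: positive real part.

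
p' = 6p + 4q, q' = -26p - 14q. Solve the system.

p(t) = K_1e^(-4t)sin(2t) + K_1e^(-4t)cos(2t) + K_2e^(-4t)sin(2t) - K_2e^(-4t)cos(2t), q(t) = -3K_1e^(-4t)sin(2t) - 2K_1e^(-4t)cos(2t) - 2K_2e^(-4t)sin(2t) + 3K_2e^(-4t)cos(2t)

Coefficient matrix A = [[6, 4], [-26, -14]].
Characteristic polynomial det(A - λI) = λ^2 + 8λ + 20 = 0.
Eigenvalues λ = -4 ± 2i (complex conjugate pair).
For λ=-4+2i: an eigenvector is (1,-2) - i(1,-3) = (1 - i, -2 + 3i).
A real fundamental pair from Re and Im of e^((-4+2i)t)v: X_1 = e^(-4t)(cos(2t)·(1,-2) + sin(2t)·(1,-3)), X_2 = e^(-4t)(sin(2t)·(1,-2) - cos(2t)·(1,-3)).
General solution: K_1X_1 + K_2X_2.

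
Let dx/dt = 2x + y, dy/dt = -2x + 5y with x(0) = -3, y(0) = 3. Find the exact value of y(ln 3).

A = [[2,1],[-2,5]]; eigenvalues λ = 3, 4.
Eigenvectors: (1,1) for λ=3, (-1,-2) for λ=4.
From the initial condition, c_1 = -9, c_2 = -6.
y(ln 3) = (-9)(3^3)(1) + (-6)(3^4)(-2) = 729.

729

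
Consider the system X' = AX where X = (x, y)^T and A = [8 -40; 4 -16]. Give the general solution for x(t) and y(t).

Coefficient matrix A = [[8, -40], [4, -16]].
Characteristic polynomial det(A - λI) = λ^2 + 8λ + 32 = 0.
Eigenvalues λ = -4 ± 4i (complex conjugate pair).
For λ=-4+4i: an eigenvector is (1,0) - i(3,1) = (1 - 3i, 0 - i).
A real fundamental pair from Re and Im of e^((-4+4i)t)v: X_1 = e^(-4t)(cos(4t)·(1,0) + sin(4t)·(3,1)), X_2 = e^(-4t)(sin(4t)·(1,0) - cos(4t)·(3,1)).
General solution: C_1X_1 + C_2X_2.

x(t) = 3C_1e^(-4t)sin(4t) + C_1e^(-4t)cos(4t) + C_2e^(-4t)sin(4t) - 3C_2e^(-4t)cos(4t), y(t) = C_1e^(-4t)sin(4t) - C_2e^(-4t)cos(4t)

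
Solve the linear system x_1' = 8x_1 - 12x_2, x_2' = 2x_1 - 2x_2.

x_1(t) = 3c_1e^(4t) - 2c_2e^(2t), x_2(t) = c_1e^(4t) - c_2e^(2t)

Coefficient matrix A = [[8, -12], [2, -2]].
Characteristic polynomial det(A - λI) = λ^2 - 6λ + 8 = 0.
Eigenvalues λ = 4, 2.
For λ=4: (A-λI) row 1 is [4, -12], so an eigenvector is (3, 1).
For λ=2: (A-λI) row 1 is [6, -12], so an eigenvector is (-2, -1).
General solution: c_1e^(4t)(3,1) + c_2e^(2t)(-2,-1).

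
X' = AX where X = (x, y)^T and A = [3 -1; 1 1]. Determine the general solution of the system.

Coefficient matrix A = [[3, -1], [1, 1]].
Characteristic polynomial det(A - λI) = λ^2 - 4λ + 4 = 0.
Single eigenvalue λ = 2 with algebraic multiplicity 2.
Eigenvector v = (1,1); generalized eigenvector w with (A-λI)w=v is (-1,-2).
General solution: e^(2t)[K_1·v + K_2·(t·v + w)].

x(t) = K_1e^(2t) + K_2te^(2t) - K_2e^(2t), y(t) = K_1e^(2t) + K_2te^(2t) - 2K_2e^(2t)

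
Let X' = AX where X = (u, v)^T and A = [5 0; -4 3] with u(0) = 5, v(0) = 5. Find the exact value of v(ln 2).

A = [[5,0],[-4,3]]; eigenvalues λ = 5, 3.
Eigenvectors: (-1,2) for λ=5, (0,-1) for λ=3.
From the initial condition, c_1 = -5, c_2 = -15.
v(ln 2) = (-5)(2^5)(2) + (-15)(2^3)(-1) = -200.

-200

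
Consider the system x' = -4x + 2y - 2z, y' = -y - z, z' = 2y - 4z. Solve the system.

Coefficient matrix A = [[-4, 2, -2], [0, -1, -1], [0, 2, -4]].
det(A - λI) = 0 gives eigenvalues λ = -4, -3, -2.
For λ=-4: eigenvector (1,0,0).
For λ=-3: eigenvector (2,-1,-2).
For λ=-2: eigenvector (0,1,1).
General solution: K_1e^(-4t)(1,0,0) + K_2e^(-3t)(2,-1,-2) + K_3e^(-2t)(0,1,1).

x(t) = K_1e^(-4t) + 2K_2e^(-3t), y(t) = -K_2e^(-3t) + K_3e^(-2t), z(t) = -2K_2e^(-3t) + K_3e^(-2t)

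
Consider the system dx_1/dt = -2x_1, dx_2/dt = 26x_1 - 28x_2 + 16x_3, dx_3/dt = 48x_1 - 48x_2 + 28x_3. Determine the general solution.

Coefficient matrix A = [[-2, 0, 0], [26, -28, 16], [48, -48, 28]].
det(A - λI) = 0 gives eigenvalues λ = -2, -4, 4.
For λ=-2: eigenvector (1,1,0).
For λ=-4: eigenvector (0,2,3).
For λ=4: eigenvector (0,1,2).
General solution: c_1e^(-2t)(1,1,0) + c_2e^(-4t)(0,2,3) + c_3e^(4t)(0,1,2).

x_1(t) = c_1e^(-2t), x_2(t) = c_1e^(-2t) + 2c_2e^(-4t) + c_3e^(4t), x_3(t) = 3c_2e^(-4t) + 2c_3e^(4t)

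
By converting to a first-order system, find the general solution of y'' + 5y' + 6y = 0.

Let x_1 = y, x_2 = y'. Then x_1' = x_2 and x_2' = -6x_1 - 5x_2.
A = [[0,1],[-6,-5]]; det(A-λI) = λ^2 + 5λ + 6.
Eigenvalues λ = -3, -2 with eigenvectors (1,-3), (1,-2).

y(t) = K_1e^(-3t) + K_2e^(-2t)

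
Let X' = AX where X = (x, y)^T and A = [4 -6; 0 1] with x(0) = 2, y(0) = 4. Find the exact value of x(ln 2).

A = [[4,-6],[0,1]]; eigenvalues λ = 4, 1.
Eigenvectors: (-1,0) for λ=4, (-2,-1) for λ=1.
From the initial condition, c_1 = 6, c_2 = -4.
x(ln 2) = (6)(2^4)(-1) + (-4)(2^1)(-2) = -80.

-80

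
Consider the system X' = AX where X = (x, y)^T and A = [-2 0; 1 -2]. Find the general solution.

x(t) = -C_2e^(-2t), y(t) = -C_1e^(-2t) - C_2te^(-2t) + 3C_2e^(-2t)

Coefficient matrix A = [[-2, 0], [1, -2]].
Characteristic polynomial det(A - λI) = λ^2 + 4λ + 4 = 0.
Single eigenvalue λ = -2 with algebraic multiplicity 2.
Eigenvector v = (0,-1); generalized eigenvector w with (A-λI)w=v is (-1,3).
General solution: e^(-2t)[C_1·v + C_2·(t·v + w)].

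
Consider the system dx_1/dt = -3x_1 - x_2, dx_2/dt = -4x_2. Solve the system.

x_1(t) = -c_1e^(-3t) + c_2e^(-4t), x_2(t) = c_2e^(-4t)

Coefficient matrix A = [[-3, -1], [0, -4]].
Characteristic polynomial det(A - λI) = λ^2 + 7λ + 12 = 0.
Eigenvalues λ = -3, -4.
For λ=-3: (A-λI) row 1 is [0, -1], so an eigenvector is (-1, 0).
For λ=-4: (A-λI) row 1 is [1, -1], so an eigenvector is (1, 1).
General solution: c_1e^(-3t)(-1,0) + c_2e^(-4t)(1,1).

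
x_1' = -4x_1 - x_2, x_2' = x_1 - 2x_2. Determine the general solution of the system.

x_1(t) = C_1e^(-3t) + C_2te^(-3t) + C_2e^(-3t), x_2(t) = -C_1e^(-3t) - C_2te^(-3t) - 2C_2e^(-3t)

Coefficient matrix A = [[-4, -1], [1, -2]].
Characteristic polynomial det(A - λI) = λ^2 + 6λ + 9 = 0.
Single eigenvalue λ = -3 with algebraic multiplicity 2.
Eigenvector v = (1,-1); generalized eigenvector w with (A-λI)w=v is (1,-2).
General solution: e^(-3t)[C_1·v + C_2·(t·v + w)].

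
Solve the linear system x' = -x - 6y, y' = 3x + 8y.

Coefficient matrix A = [[-1, -6], [3, 8]].
Characteristic polynomial det(A - λI) = λ^2 - 7λ + 10 = 0.
Eigenvalues λ = 5, 2.
For λ=5: (A-λI) row 1 is [-6, -6], so an eigenvector is (-1, 1).
For λ=2: (A-λI) row 1 is [-3, -6], so an eigenvector is (2, -1).
General solution: c_1e^(5t)(-1,1) + c_2e^(2t)(2,-1).

x(t) = -c_1e^(5t) + 2c_2e^(2t), y(t) = c_1e^(5t) - c_2e^(2t)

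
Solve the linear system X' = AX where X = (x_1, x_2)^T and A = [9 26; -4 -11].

x_1(t) = -3c_1e^(-t)sin(2t) + 2c_1e^(-t)cos(2t) + 2c_2e^(-t)sin(2t) + 3c_2e^(-t)cos(2t), x_2(t) = c_1e^(-t)sin(2t) - c_1e^(-t)cos(2t) - c_2e^(-t)sin(2t) - c_2e^(-t)cos(2t)

Coefficient matrix A = [[9, 26], [-4, -11]].
Characteristic polynomial det(A - λI) = λ^2 + 2λ + 5 = 0.
Eigenvalues λ = -1 ± 2i (complex conjugate pair).
For λ=-1+2i: an eigenvector is (2,-1) - i(-3,1) = (2 + 3i, -1 - i).
A real fundamental pair from Re and Im of e^((-1+2i)t)v: X_1 = e^(-t)(cos(2t)·(2,-1) + sin(2t)·(-3,1)), X_2 = e^(-t)(sin(2t)·(2,-1) - cos(2t)·(-3,1)).
General solution: c_1X_1 + c_2X_2.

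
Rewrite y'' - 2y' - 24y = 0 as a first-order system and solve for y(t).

y(t) = c_1e^(6t) + c_2e^(-4t)

Let x_1 = y, x_2 = y'. Then x_1' = x_2 and x_2' = 24x_1 + 2x_2.
A = [[0,1],[24,2]]; det(A-λI) = λ^2 - 2λ - 24.
Eigenvalues λ = 6, -4 with eigenvectors (1,6), (1,-4).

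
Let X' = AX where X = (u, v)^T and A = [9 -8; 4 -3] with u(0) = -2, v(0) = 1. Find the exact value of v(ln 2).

-88

A = [[9,-8],[4,-3]]; eigenvalues λ = 1, 5.
Eigenvectors: (-1,-1) for λ=1, (2,1) for λ=5.
From the initial condition, c_1 = -4, c_2 = -3.
v(ln 2) = (-4)(2^1)(-1) + (-3)(2^5)(1) = -88.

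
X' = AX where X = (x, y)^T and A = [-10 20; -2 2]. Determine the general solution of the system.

x(t) = -3K_1e^(-4t)sin(2t) + K_1e^(-4t)cos(2t) + K_2e^(-4t)sin(2t) + 3K_2e^(-4t)cos(2t), y(t) = -K_1e^(-4t)sin(2t) + K_2e^(-4t)cos(2t)

Coefficient matrix A = [[-10, 20], [-2, 2]].
Characteristic polynomial det(A - λI) = λ^2 + 8λ + 20 = 0.
Eigenvalues λ = -4 ± 2i (complex conjugate pair).
For λ=-4+2i: an eigenvector is (1,0) - i(-3,-1) = (1 + 3i, 0 + i).
A real fundamental pair from Re and Im of e^((-4+2i)t)v: X_1 = e^(-4t)(cos(2t)·(1,0) + sin(2t)·(-3,-1)), X_2 = e^(-4t)(sin(2t)·(1,0) - cos(2t)·(-3,-1)).
General solution: K_1X_1 + K_2X_2.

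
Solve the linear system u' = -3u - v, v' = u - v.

Coefficient matrix A = [[-3, -1], [1, -1]].
Characteristic polynomial det(A - λI) = λ^2 + 4λ + 4 = 0.
Single eigenvalue λ = -2 with algebraic multiplicity 2.
Eigenvector v = (-1,1); generalized eigenvector w with (A-λI)w=v is (0,1).
General solution: e^(-2t)[K_1·v + K_2·(t·v + w)].

u(t) = -K_1e^(-2t) - K_2te^(-2t), v(t) = K_1e^(-2t) + K_2te^(-2t) + K_2e^(-2t)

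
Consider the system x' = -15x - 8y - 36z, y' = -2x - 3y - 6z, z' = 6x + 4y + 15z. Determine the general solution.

Coefficient matrix A = [[-15, -8, -36], [-2, -3, -6], [6, 4, 15]].
det(A - λI) = 0 gives eigenvalues λ = 1, -3, -1.
For λ=1: eigenvector (4,1,-2).
For λ=-3: eigenvector (3,0,-1).
For λ=-1: eigenvector (2,1,-1).
General solution: c_1e^(t)(4,1,-2) + c_2e^(-3t)(3,0,-1) + c_3e^(-t)(2,1,-1).

x(t) = 4c_1e^(t) + 3c_2e^(-3t) + 2c_3e^(-t), y(t) = c_1e^(t) + c_3e^(-t), z(t) = -2c_1e^(t) - c_2e^(-3t) - c_3e^(-t)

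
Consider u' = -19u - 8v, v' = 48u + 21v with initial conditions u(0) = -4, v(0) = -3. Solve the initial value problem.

u(t) = 11e^(5t) - 15e^(-3t), v(t) = -33e^(5t) + 30e^(-3t)

Coefficient matrix A = [[-19, -8], [48, 21]].
Characteristic polynomial det(A - λI) = λ^2 - 2λ - 15 = 0.
Eigenvalues λ = 5, -3.
For λ=5: (A-λI) row 1 is [-24, -8], so an eigenvector is (-1, 3).
For λ=-3: (A-λI) row 1 is [-16, -8], so an eigenvector is (-1, 2).
General solution: K_1e^(5t)(-1,3) + K_2e^(-3t)(-1,2).
Applying u(0)=-4, v(0)=-3 gives K_1=-11, K_2=15.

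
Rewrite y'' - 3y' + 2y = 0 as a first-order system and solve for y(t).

y(t) = c_1e^(t) + c_2e^(2t)

Let x_1 = y, x_2 = y'. Then x_1' = x_2 and x_2' = -2x_1 + 3x_2.
A = [[0,1],[-2,3]]; det(A-λI) = λ^2 - 3λ + 2.
Eigenvalues λ = 1, 2 with eigenvectors (1,1), (1,2).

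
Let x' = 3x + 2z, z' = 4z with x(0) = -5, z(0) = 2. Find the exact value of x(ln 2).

A = [[3,2],[0,4]]; eigenvalues λ = 4, 3.
Eigenvectors: (2,1) for λ=4, (1,0) for λ=3.
From the initial condition, c_1 = 2, c_2 = -9.
x(ln 2) = (2)(2^4)(2) + (-9)(2^3)(1) = -8.

-8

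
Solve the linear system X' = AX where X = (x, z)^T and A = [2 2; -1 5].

x(t) = -K_1e^(4t) + 2K_2e^(3t), z(t) = -K_1e^(4t) + K_2e^(3t)

Coefficient matrix A = [[2, 2], [-1, 5]].
Characteristic polynomial det(A - λI) = λ^2 - 7λ + 12 = 0.
Eigenvalues λ = 4, 3.
For λ=4: (A-λI) row 1 is [-2, 2], so an eigenvector is (-1, -1).
For λ=3: (A-λI) row 1 is [-1, 2], so an eigenvector is (2, 1).
General solution: K_1e^(4t)(-1,-1) + K_2e^(3t)(2,1).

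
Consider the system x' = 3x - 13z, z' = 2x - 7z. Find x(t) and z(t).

x(t) = 3K_1e^(-2t)sin(t) - 2K_1e^(-2t)cos(t) - 2K_2e^(-2t)sin(t) - 3K_2e^(-2t)cos(t), z(t) = K_1e^(-2t)sin(t) - K_1e^(-2t)cos(t) - K_2e^(-2t)sin(t) - K_2e^(-2t)cos(t)

Coefficient matrix A = [[3, -13], [2, -7]].
Characteristic polynomial det(A - λI) = λ^2 + 4λ + 5 = 0.
Eigenvalues λ = -2 ± i (complex conjugate pair).
For λ=-2+i: an eigenvector is (-2,-1) - i(3,1) = (-2 - 3i, -1 - i).
A real fundamental pair from Re and Im of e^((-2+i)t)v: X_1 = e^(-2t)(cos(t)·(-2,-1) + sin(t)·(3,1)), X_2 = e^(-2t)(sin(t)·(-2,-1) - cos(t)·(3,1)).
General solution: K_1X_1 + K_2X_2.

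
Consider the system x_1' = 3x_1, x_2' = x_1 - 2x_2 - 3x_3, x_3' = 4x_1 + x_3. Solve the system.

x_1(t) = K_3e^(3t), x_2(t) = -K_1e^(t) + K_2e^(-2t) - K_3e^(3t), x_3(t) = K_1e^(t) + 2K_3e^(3t)

Coefficient matrix A = [[3, 0, 0], [1, -2, -3], [4, 0, 1]].
det(A - λI) = 0 gives eigenvalues λ = 1, -2, 3.
For λ=1: eigenvector (0,-1,1).
For λ=-2: eigenvector (0,1,0).
For λ=3: eigenvector (1,-1,2).
General solution: K_1e^(t)(0,-1,1) + K_2e^(-2t)(0,1,0) + K_3e^(3t)(1,-1,2).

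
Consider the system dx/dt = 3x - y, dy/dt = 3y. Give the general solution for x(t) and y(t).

x(t) = -c_1e^(3t) - c_2te^(3t) - 3c_2e^(3t), y(t) = c_2e^(3t)

Coefficient matrix A = [[3, -1], [0, 3]].
Characteristic polynomial det(A - λI) = λ^2 - 6λ + 9 = 0.
Single eigenvalue λ = 3 with algebraic multiplicity 2.
Eigenvector v = (-1,0); generalized eigenvector w with (A-λI)w=v is (-3,1).
General solution: e^(3t)[c_1·v + c_2·(t·v + w)].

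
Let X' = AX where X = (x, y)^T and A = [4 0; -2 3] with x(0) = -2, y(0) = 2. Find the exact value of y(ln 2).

48

A = [[4,0],[-2,3]]; eigenvalues λ = 3, 4.
Eigenvectors: (0,1) for λ=3, (-1,2) for λ=4.
From the initial condition, c_1 = -2, c_2 = 2.
y(ln 2) = (-2)(2^3)(1) + (2)(2^4)(2) = 48.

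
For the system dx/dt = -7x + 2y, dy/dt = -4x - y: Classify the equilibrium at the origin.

A = [[-7,2],[-4,-1]]; det(A-λI) = λ^2 + 8λ + 15.
λ = -3, -5: both negative.

stable node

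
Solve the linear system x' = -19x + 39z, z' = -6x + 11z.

x(t) = -2K_1e^(-4t)sin(3t) + 3K_1e^(-4t)cos(3t) + 3K_2e^(-4t)sin(3t) + 2K_2e^(-4t)cos(3t), z(t) = -K_1e^(-4t)sin(3t) + K_1e^(-4t)cos(3t) + K_2e^(-4t)sin(3t) + K_2e^(-4t)cos(3t)

Coefficient matrix A = [[-19, 39], [-6, 11]].
Characteristic polynomial det(A - λI) = λ^2 + 8λ + 25 = 0.
Eigenvalues λ = -4 ± 3i (complex conjugate pair).
For λ=-4+3i: an eigenvector is (3,1) - i(-2,-1) = (3 + 2i, 1 + i).
A real fundamental pair from Re and Im of e^((-4+3i)t)v: X_1 = e^(-4t)(cos(3t)·(3,1) + sin(3t)·(-2,-1)), X_2 = e^(-4t)(sin(3t)·(3,1) - cos(3t)·(-2,-1)).
General solution: K_1X_1 + K_2X_2.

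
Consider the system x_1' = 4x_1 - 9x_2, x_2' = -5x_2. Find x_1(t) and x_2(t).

x_1(t) = -C_1e^(-5t) + C_2e^(4t), x_2(t) = -C_1e^(-5t)

Coefficient matrix A = [[4, -9], [0, -5]].
Characteristic polynomial det(A - λI) = λ^2 + λ - 20 = 0.
Eigenvalues λ = -5, 4.
For λ=-5: (A-λI) row 1 is [9, -9], so an eigenvector is (-1, -1).
For λ=4: (A-λI) row 1 is [0, -9], so an eigenvector is (1, 0).
General solution: C_1e^(-5t)(-1,-1) + C_2e^(4t)(1,0).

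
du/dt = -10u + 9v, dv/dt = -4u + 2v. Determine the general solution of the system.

Coefficient matrix A = [[-10, 9], [-4, 2]].
Characteristic polynomial det(A - λI) = λ^2 + 8λ + 16 = 0.
Single eigenvalue λ = -4 with algebraic multiplicity 2.
Eigenvector v = (3,2); generalized eigenvector w with (A-λI)w=v is (-2,-1).
General solution: e^(-4t)[c_1·v + c_2·(t·v + w)].

u(t) = 3c_1e^(-4t) + 3c_2te^(-4t) - 2c_2e^(-4t), v(t) = 2c_1e^(-4t) + 2c_2te^(-4t) - c_2e^(-4t)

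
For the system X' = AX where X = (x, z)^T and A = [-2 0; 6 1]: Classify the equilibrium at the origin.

A = [[-2,0],[6,1]]; det(A-λI) = λ^2 + λ - 2.
λ = 1, -2: opposite signs.

saddle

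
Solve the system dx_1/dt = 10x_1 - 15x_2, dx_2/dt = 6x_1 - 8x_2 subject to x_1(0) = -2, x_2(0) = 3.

x_1(t) = -21e^(t)sin(3t) - 2e^(t)cos(3t), x_2(t) = -13e^(t)sin(3t) + 3e^(t)cos(3t)

Coefficient matrix A = [[10, -15], [6, -8]].
Characteristic polynomial det(A - λI) = λ^2 - 2λ + 10 = 0.
Eigenvalues λ = 1 ± 3i (complex conjugate pair).
For λ=1+3i: an eigenvector is (-2,-1) - i(-1,-1) = (-2 + i, -1 + i).
A real fundamental pair from Re and Im of e^((1+3i)t)v: X_1 = e^(t)(cos(3t)·(-2,-1) + sin(3t)·(-1,-1)), X_2 = e^(t)(sin(3t)·(-2,-1) - cos(3t)·(-1,-1)).
General solution: c_1X_1 + c_2X_2.
Applying x_1(0)=-2, x_2(0)=3 gives c_1=5, c_2=8.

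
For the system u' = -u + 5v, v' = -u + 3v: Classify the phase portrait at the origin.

A = [[-1,5],[-1,3]]; det(A-λI) = λ^2 - 2λ + 2.
λ = 1 ± i: positive real part.

unstable spiral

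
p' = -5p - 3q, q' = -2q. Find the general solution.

Coefficient matrix A = [[-5, -3], [0, -2]].
Characteristic polynomial det(A - λI) = λ^2 + 7λ + 10 = 0.
Eigenvalues λ = -2, -5.
For λ=-2: (A-λI) row 1 is [-3, -3], so an eigenvector is (1, -1).
For λ=-5: (A-λI) row 1 is [0, -3], so an eigenvector is (-1, 0).
General solution: C_1e^(-2t)(1,-1) + C_2e^(-5t)(-1,0).

p(t) = C_1e^(-2t) - C_2e^(-5t), q(t) = -C_1e^(-2t)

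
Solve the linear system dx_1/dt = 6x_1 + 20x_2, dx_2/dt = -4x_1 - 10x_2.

x_1(t) = -2C_1e^(-2t)sin(4t) - C_1e^(-2t)cos(4t) - C_2e^(-2t)sin(4t) + 2C_2e^(-2t)cos(4t), x_2(t) = C_1e^(-2t)sin(4t) - C_2e^(-2t)cos(4t)

Coefficient matrix A = [[6, 20], [-4, -10]].
Characteristic polynomial det(A - λI) = λ^2 + 4λ + 20 = 0.
Eigenvalues λ = -2 ± 4i (complex conjugate pair).
For λ=-2+4i: an eigenvector is (-1,0) - i(-2,1) = (-1 + 2i, 0 - i).
A real fundamental pair from Re and Im of e^((-2+4i)t)v: X_1 = e^(-2t)(cos(4t)·(-1,0) + sin(4t)·(-2,1)), X_2 = e^(-2t)(sin(4t)·(-1,0) - cos(4t)·(-2,1)).
General solution: C_1X_1 + C_2X_2.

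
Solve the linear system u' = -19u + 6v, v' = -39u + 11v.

u(t) = -C_1e^(-4t)sin(3t) + C_1e^(-4t)cos(3t) + C_2e^(-4t)sin(3t) + C_2e^(-4t)cos(3t), v(t) = -3C_1e^(-4t)sin(3t) + 2C_1e^(-4t)cos(3t) + 2C_2e^(-4t)sin(3t) + 3C_2e^(-4t)cos(3t)

Coefficient matrix A = [[-19, 6], [-39, 11]].
Characteristic polynomial det(A - λI) = λ^2 + 8λ + 25 = 0.
Eigenvalues λ = -4 ± 3i (complex conjugate pair).
For λ=-4+3i: an eigenvector is (1,2) - i(-1,-3) = (1 + i, 2 + 3i).
A real fundamental pair from Re and Im of e^((-4+3i)t)v: X_1 = e^(-4t)(cos(3t)·(1,2) + sin(3t)·(-1,-3)), X_2 = e^(-4t)(sin(3t)·(1,2) - cos(3t)·(-1,-3)).
General solution: C_1X_1 + C_2X_2.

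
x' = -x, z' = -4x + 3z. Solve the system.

x(t) = -c_2e^(-t), z(t) = c_1e^(3t) - c_2e^(-t)

Coefficient matrix A = [[-1, 0], [-4, 3]].
Characteristic polynomial det(A - λI) = λ^2 - 2λ - 3 = 0.
Eigenvalues λ = 3, -1.
For λ=3: (A-λI) row 1 is [-4, 0], so an eigenvector is (0, 1).
For λ=-1: (A-λI) row 2 is [-4, 4], so an eigenvector is (-1, -1).
General solution: c_1e^(3t)(0,1) + c_2e^(-t)(-1,-1).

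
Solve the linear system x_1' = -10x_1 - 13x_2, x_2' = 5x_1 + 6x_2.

x_1(t) = -2K_1e^(-2t)sin(t) - 3K_1e^(-2t)cos(t) - 3K_2e^(-2t)sin(t) + 2K_2e^(-2t)cos(t), x_2(t) = K_1e^(-2t)sin(t) + 2K_1e^(-2t)cos(t) + 2K_2e^(-2t)sin(t) - K_2e^(-2t)cos(t)

Coefficient matrix A = [[-10, -13], [5, 6]].
Characteristic polynomial det(A - λI) = λ^2 + 4λ + 5 = 0.
Eigenvalues λ = -2 ± i (complex conjugate pair).
For λ=-2+i: an eigenvector is (-3,2) - i(-2,1) = (-3 + 2i, 2 - i).
A real fundamental pair from Re and Im of e^((-2+i)t)v: X_1 = e^(-2t)(cos(t)·(-3,2) + sin(t)·(-2,1)), X_2 = e^(-2t)(sin(t)·(-3,2) - cos(t)·(-2,1)).
General solution: K_1X_1 + K_2X_2.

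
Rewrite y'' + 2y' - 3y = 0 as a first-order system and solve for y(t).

Let x_1 = y, x_2 = y'. Then x_1' = x_2 and x_2' = 3x_1 - 2x_2.
A = [[0,1],[3,-2]]; det(A-λI) = λ^2 + 2λ - 3.
Eigenvalues λ = -3, 1 with eigenvectors (1,-3), (1,1).

y(t) = c_1e^(-3t) + c_2e^(t)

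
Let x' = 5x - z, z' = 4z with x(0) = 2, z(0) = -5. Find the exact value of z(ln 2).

A = [[5,-1],[0,4]]; eigenvalues λ = 5, 4.
Eigenvectors: (1,0) for λ=5, (-1,-1) for λ=4.
From the initial condition, c_1 = 7, c_2 = 5.
z(ln 2) = (7)(2^5)(0) + (5)(2^4)(-1) = -80.

-80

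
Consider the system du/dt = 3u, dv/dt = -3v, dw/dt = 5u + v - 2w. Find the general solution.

Coefficient matrix A = [[3, 0, 0], [0, -3, 0], [5, 1, -2]].
det(A - λI) = 0 gives eigenvalues λ = 3, -3, -2.
For λ=3: eigenvector (1,0,1).
For λ=-3: eigenvector (0,1,-1).
For λ=-2: eigenvector (0,0,1).
General solution: c_1e^(3t)(1,0,1) + c_2e^(-3t)(0,1,-1) + c_3e^(-2t)(0,0,1).

u(t) = c_1e^(3t), v(t) = c_2e^(-3t), w(t) = c_1e^(3t) - c_2e^(-3t) + c_3e^(-2t)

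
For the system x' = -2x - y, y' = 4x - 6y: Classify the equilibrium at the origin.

stable improper node

A = [[-2,-1],[4,-6]]; det(A-λI) = λ^2 + 8λ + 16.
repeated λ = -4 with a single eigenvector.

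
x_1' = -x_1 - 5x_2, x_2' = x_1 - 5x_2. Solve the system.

Coefficient matrix A = [[-1, -5], [1, -5]].
Characteristic polynomial det(A - λI) = λ^2 + 6λ + 10 = 0.
Eigenvalues λ = -3 ± i (complex conjugate pair).
For λ=-3+i: an eigenvector is (-2,-1) - i(1,0) = (-2 - i, -1).
A real fundamental pair from Re and Im of e^((-3+i)t)v: X_1 = e^(-3t)(cos(t)·(-2,-1) + sin(t)·(1,0)), X_2 = e^(-3t)(sin(t)·(-2,-1) - cos(t)·(1,0)).
General solution: K_1X_1 + K_2X_2.

x_1(t) = K_1e^(-3t)sin(t) - 2K_1e^(-3t)cos(t) - 2K_2e^(-3t)sin(t) - K_2e^(-3t)cos(t), x_2(t) = -K_1e^(-3t)cos(t) - K_2e^(-3t)sin(t)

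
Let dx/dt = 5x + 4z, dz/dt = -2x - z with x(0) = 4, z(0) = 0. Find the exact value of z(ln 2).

-24

A = [[5,4],[-2,-1]]; eigenvalues λ = 3, 1.
Eigenvectors: (-2,1) for λ=3, (-1,1) for λ=1.
From the initial condition, c_1 = -4, c_2 = 4.
z(ln 2) = (-4)(2^3)(1) + (4)(2^1)(1) = -24.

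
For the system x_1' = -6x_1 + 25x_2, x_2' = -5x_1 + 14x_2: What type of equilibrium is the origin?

A = [[-6,25],[-5,14]]; det(A-λI) = λ^2 - 8λ + 41.
λ = 4 ± 5i: positive real part.

unstable spiral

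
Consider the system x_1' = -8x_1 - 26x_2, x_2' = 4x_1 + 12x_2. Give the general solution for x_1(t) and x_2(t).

Coefficient matrix A = [[-8, -26], [4, 12]].
Characteristic polynomial det(A - λI) = λ^2 - 4λ + 8 = 0.
Eigenvalues λ = 2 ± 2i (complex conjugate pair).
For λ=2+2i: an eigenvector is (-3,1) - i(2,-1) = (-3 - 2i, 1 + i).
A real fundamental pair from Re and Im of e^((2+2i)t)v: X_1 = e^(2t)(cos(2t)·(-3,1) + sin(2t)·(2,-1)), X_2 = e^(2t)(sin(2t)·(-3,1) - cos(2t)·(2,-1)).
General solution: c_1X_1 + c_2X_2.

x_1(t) = 2c_1e^(2t)sin(2t) - 3c_1e^(2t)cos(2t) - 3c_2e^(2t)sin(2t) - 2c_2e^(2t)cos(2t), x_2(t) = -c_1e^(2t)sin(2t) + c_1e^(2t)cos(2t) + c_2e^(2t)sin(2t) + c_2e^(2t)cos(2t)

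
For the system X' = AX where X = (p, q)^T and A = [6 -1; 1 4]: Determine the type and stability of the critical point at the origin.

unstable improper node

A = [[6,-1],[1,4]]; det(A-λI) = λ^2 - 10λ + 25.
repeated λ = 5 with a single eigenvector.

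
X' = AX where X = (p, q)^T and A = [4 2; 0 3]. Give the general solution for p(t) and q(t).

Coefficient matrix A = [[4, 2], [0, 3]].
Characteristic polynomial det(A - λI) = λ^2 - 7λ + 12 = 0.
Eigenvalues λ = 4, 3.
For λ=4: (A-λI) row 1 is [0, 2], so an eigenvector is (1, 0).
For λ=3: (A-λI) row 1 is [1, 2], so an eigenvector is (2, -1).
General solution: K_1e^(4t)(1,0) + K_2e^(3t)(2,-1).

p(t) = K_1e^(4t) + 2K_2e^(3t), q(t) = -K_2e^(3t)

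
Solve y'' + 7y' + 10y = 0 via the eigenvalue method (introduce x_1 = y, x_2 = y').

y(t) = c_1e^(-5t) + c_2e^(-2t)

Let x_1 = y, x_2 = y'. Then x_1' = x_2 and x_2' = -10x_1 - 7x_2.
A = [[0,1],[-10,-7]]; det(A-λI) = λ^2 + 7λ + 10.
Eigenvalues λ = -5, -2 with eigenvectors (1,-5), (1,-2).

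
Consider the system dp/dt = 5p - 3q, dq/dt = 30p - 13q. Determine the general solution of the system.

p(t) = K_1e^(-4t)cos(3t) + K_2e^(-4t)sin(3t), q(t) = K_1e^(-4t)sin(3t) + 3K_1e^(-4t)cos(3t) + 3K_2e^(-4t)sin(3t) - K_2e^(-4t)cos(3t)

Coefficient matrix A = [[5, -3], [30, -13]].
Characteristic polynomial det(A - λI) = λ^2 + 8λ + 25 = 0.
Eigenvalues λ = -4 ± 3i (complex conjugate pair).
For λ=-4+3i: an eigenvector is (1,3) - i(0,1) = (1, 3 - i).
A real fundamental pair from Re and Im of e^((-4+3i)t)v: X_1 = e^(-4t)(cos(3t)·(1,3) + sin(3t)·(0,1)), X_2 = e^(-4t)(sin(3t)·(1,3) - cos(3t)·(0,1)).
General solution: K_1X_1 + K_2X_2.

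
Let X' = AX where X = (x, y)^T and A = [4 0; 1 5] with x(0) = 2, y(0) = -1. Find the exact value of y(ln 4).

A = [[4,0],[1,5]]; eigenvalues λ = 5, 4.
Eigenvectors: (0,1) for λ=5, (-1,1) for λ=4.
From the initial condition, c_1 = 1, c_2 = -2.
y(ln 4) = (1)(4^5)(1) + (-2)(4^4)(1) = 512.

512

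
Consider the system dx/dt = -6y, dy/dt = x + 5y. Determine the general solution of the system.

x(t) = 2C_1e^(3t) - 3C_2e^(2t), y(t) = -C_1e^(3t) + C_2e^(2t)

Coefficient matrix A = [[0, -6], [1, 5]].
Characteristic polynomial det(A - λI) = λ^2 - 5λ + 6 = 0.
Eigenvalues λ = 3, 2.
For λ=3: (A-λI) row 1 is [-3, -6], so an eigenvector is (2, -1).
For λ=2: (A-λI) row 1 is [-2, -6], so an eigenvector is (-3, 1).
General solution: C_1e^(3t)(2,-1) + C_2e^(2t)(-3,1).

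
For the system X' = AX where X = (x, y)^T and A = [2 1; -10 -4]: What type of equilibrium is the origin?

stable spiral

A = [[2,1],[-10,-4]]; det(A-λI) = λ^2 + 2λ + 2.
λ = -1 ± i: negative real part.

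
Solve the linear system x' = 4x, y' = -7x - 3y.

x(t) = -K_2e^(4t), y(t) = -K_1e^(-3t) + K_2e^(4t)

Coefficient matrix A = [[4, 0], [-7, -3]].
Characteristic polynomial det(A - λI) = λ^2 - λ - 12 = 0.
Eigenvalues λ = -3, 4.
For λ=-3: (A-λI) row 1 is [7, 0], so an eigenvector is (0, -1).
For λ=4: (A-λI) row 2 is [-7, -7], so an eigenvector is (-1, 1).
General solution: K_1e^(-3t)(0,-1) + K_2e^(4t)(-1,1).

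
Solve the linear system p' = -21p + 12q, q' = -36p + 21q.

Coefficient matrix A = [[-21, 12], [-36, 21]].
Characteristic polynomial det(A - λI) = λ^2 - 9 = 0.
Eigenvalues λ = 3, -3.
For λ=3: (A-λI) row 1 is [-24, 12], so an eigenvector is (-1, -2).
For λ=-3: (A-λI) row 1 is [-18, 12], so an eigenvector is (-2, -3).
General solution: K_1e^(3t)(-1,-2) + K_2e^(-3t)(-2,-3).

p(t) = -K_1e^(3t) - 2K_2e^(-3t), q(t) = -2K_1e^(3t) - 3K_2e^(-3t)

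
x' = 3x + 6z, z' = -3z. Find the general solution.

x(t) = K_1e^(-3t) + K_2e^(3t), z(t) = -K_1e^(-3t)

Coefficient matrix A = [[3, 6], [0, -3]].
Characteristic polynomial det(A - λI) = λ^2 - 9 = 0.
Eigenvalues λ = -3, 3.
For λ=-3: (A-λI) row 1 is [6, 6], so an eigenvector is (1, -1).
For λ=3: (A-λI) row 1 is [0, 6], so an eigenvector is (1, 0).
General solution: K_1e^(-3t)(1,-1) + K_2e^(3t)(1,0).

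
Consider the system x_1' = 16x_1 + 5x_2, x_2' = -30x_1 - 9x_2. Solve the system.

Coefficient matrix A = [[16, 5], [-30, -9]].
Characteristic polynomial det(A - λI) = λ^2 - 7λ + 6 = 0.
Eigenvalues λ = 6, 1.
For λ=6: (A-λI) row 1 is [10, 5], so an eigenvector is (1, -2).
For λ=1: (A-λI) row 1 is [15, 5], so an eigenvector is (1, -3).
General solution: c_1e^(6t)(1,-2) + c_2e^(t)(1,-3).

x_1(t) = c_1e^(6t) + c_2e^(t), x_2(t) = -2c_1e^(6t) - 3c_2e^(t)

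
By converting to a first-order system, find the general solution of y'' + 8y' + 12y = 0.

Let x_1 = y, x_2 = y'. Then x_1' = x_2 and x_2' = -12x_1 - 8x_2.
A = [[0,1],[-12,-8]]; det(A-λI) = λ^2 + 8λ + 12.
Eigenvalues λ = -6, -2 with eigenvectors (1,-6), (1,-2).

y(t) = c_1e^(-6t) + c_2e^(-2t)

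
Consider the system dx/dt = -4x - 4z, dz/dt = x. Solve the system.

Coefficient matrix A = [[-4, -4], [1, 0]].
Characteristic polynomial det(A - λI) = λ^2 + 4λ + 4 = 0.
Single eigenvalue λ = -2 with algebraic multiplicity 2.
Eigenvector v = (-2,1); generalized eigenvector w with (A-λI)w=v is (-3,2).
General solution: e^(-2t)[K_1·v + K_2·(t·v + w)].

x(t) = -2K_1e^(-2t) - 2K_2te^(-2t) - 3K_2e^(-2t), z(t) = K_1e^(-2t) + K_2te^(-2t) + 2K_2e^(-2t)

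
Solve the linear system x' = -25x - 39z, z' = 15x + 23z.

Coefficient matrix A = [[-25, -39], [15, 23]].
Characteristic polynomial det(A - λI) = λ^2 + 2λ + 10 = 0.
Eigenvalues λ = -1 ± 3i (complex conjugate pair).
For λ=-1+3i: an eigenvector is (3,-2) - i(2,-1) = (3 - 2i, -2 + i).
A real fundamental pair from Re and Im of e^((-1+3i)t)v: X_1 = e^(-t)(cos(3t)·(3,-2) + sin(3t)·(2,-1)), X_2 = e^(-t)(sin(3t)·(3,-2) - cos(3t)·(2,-1)).
General solution: c_1X_1 + c_2X_2.

x(t) = 2c_1e^(-t)sin(3t) + 3c_1e^(-t)cos(3t) + 3c_2e^(-t)sin(3t) - 2c_2e^(-t)cos(3t), z(t) = -c_1e^(-t)sin(3t) - 2c_1e^(-t)cos(3t) - 2c_2e^(-t)sin(3t) + c_2e^(-t)cos(3t)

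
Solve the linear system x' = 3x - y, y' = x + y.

Coefficient matrix A = [[3, -1], [1, 1]].
Characteristic polynomial det(A - λI) = λ^2 - 4λ + 4 = 0.
Single eigenvalue λ = 2 with algebraic multiplicity 2.
Eigenvector v = (-1,-1); generalized eigenvector w with (A-λI)w=v is (2,3).
General solution: e^(2t)[K_1·v + K_2·(t·v + w)].

x(t) = -K_1e^(2t) - K_2te^(2t) + 2K_2e^(2t), y(t) = -K_1e^(2t) - K_2te^(2t) + 3K_2e^(2t)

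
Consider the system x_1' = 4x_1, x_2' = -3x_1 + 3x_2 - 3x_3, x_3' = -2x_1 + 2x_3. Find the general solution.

Coefficient matrix A = [[4, 0, 0], [-3, 3, -3], [-2, 0, 2]].
det(A - λI) = 0 gives eigenvalues λ = 4, 3, 2.
For λ=4: eigenvector (1,0,-1).
For λ=3: eigenvector (0,1,0).
For λ=2: eigenvector (0,3,1).
General solution: C_1e^(4t)(1,0,-1) + C_2e^(3t)(0,1,0) + C_3e^(2t)(0,3,1).

x_1(t) = C_1e^(4t), x_2(t) = C_2e^(3t) + 3C_3e^(2t), x_3(t) = -C_1e^(4t) + C_3e^(2t)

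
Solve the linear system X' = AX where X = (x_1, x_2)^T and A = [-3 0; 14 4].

x_1(t) = -c_2e^(-3t), x_2(t) = c_1e^(4t) + 2c_2e^(-3t)

Coefficient matrix A = [[-3, 0], [14, 4]].
Characteristic polynomial det(A - λI) = λ^2 - λ - 12 = 0.
Eigenvalues λ = 4, -3.
For λ=4: (A-λI) row 1 is [-7, 0], so an eigenvector is (0, 1).
For λ=-3: (A-λI) row 2 is [14, 7], so an eigenvector is (-1, 2).
General solution: c_1e^(4t)(0,1) + c_2e^(-3t)(-1,2).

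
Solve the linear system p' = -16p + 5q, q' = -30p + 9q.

Coefficient matrix A = [[-16, 5], [-30, 9]].
Characteristic polynomial det(A - λI) = λ^2 + 7λ + 6 = 0.
Eigenvalues λ = -1, -6.
For λ=-1: (A-λI) row 1 is [-15, 5], so an eigenvector is (1, 3).
For λ=-6: (A-λI) row 1 is [-10, 5], so an eigenvector is (1, 2).
General solution: C_1e^(-t)(1,3) + C_2e^(-6t)(1,2).

p(t) = C_1e^(-t) + C_2e^(-6t), q(t) = 3C_1e^(-t) + 2C_2e^(-6t)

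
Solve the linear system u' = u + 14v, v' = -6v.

Coefficient matrix A = [[1, 14], [0, -6]].
Characteristic polynomial det(A - λI) = λ^2 + 5λ - 6 = 0.
Eigenvalues λ = 1, -6.
For λ=1: (A-λI) row 1 is [0, 14], so an eigenvector is (-1, 0).
For λ=-6: (A-λI) row 1 is [7, 14], so an eigenvector is (-2, 1).
General solution: c_1e^(t)(-1,0) + c_2e^(-6t)(-2,1).

u(t) = -c_1e^(t) - 2c_2e^(-6t), v(t) = c_2e^(-6t)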